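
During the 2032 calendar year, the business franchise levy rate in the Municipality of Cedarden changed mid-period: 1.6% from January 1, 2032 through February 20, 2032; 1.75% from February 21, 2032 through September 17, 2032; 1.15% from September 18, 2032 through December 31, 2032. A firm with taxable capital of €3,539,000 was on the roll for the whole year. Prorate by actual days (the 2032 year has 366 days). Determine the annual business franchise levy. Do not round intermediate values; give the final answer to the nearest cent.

January 1 – February 20, 2032: 51 days at 1.6% → €3,539,000 × 1.6% × 51/366 = €7,890.2295
February 21 – September 17, 2032: 210 days at 1.75% → €3,539,000 × 1.75% × 210/366 = €35,535.0410
September 18 – December 31, 2032: 105 days at 1.15% → €3,539,000 × 1.15% × 105/366 = €11,675.7992
Total = €55,101.0697

€55,101.07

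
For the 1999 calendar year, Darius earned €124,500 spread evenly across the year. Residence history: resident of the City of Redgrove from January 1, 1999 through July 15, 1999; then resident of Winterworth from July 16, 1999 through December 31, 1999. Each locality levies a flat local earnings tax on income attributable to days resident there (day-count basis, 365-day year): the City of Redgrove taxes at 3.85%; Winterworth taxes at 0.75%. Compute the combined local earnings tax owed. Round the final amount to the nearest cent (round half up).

€3,006.25

The City of Redgrove, January 1 – July 15, 1999: 196 days → €124,500 × 3.85% × 196/365 = €2,573.9096
Winterworth, July 16 – December 31, 1999: 169 days → €124,500 × 0.75% × 169/365 = €432.3390
Total = €3,006.2486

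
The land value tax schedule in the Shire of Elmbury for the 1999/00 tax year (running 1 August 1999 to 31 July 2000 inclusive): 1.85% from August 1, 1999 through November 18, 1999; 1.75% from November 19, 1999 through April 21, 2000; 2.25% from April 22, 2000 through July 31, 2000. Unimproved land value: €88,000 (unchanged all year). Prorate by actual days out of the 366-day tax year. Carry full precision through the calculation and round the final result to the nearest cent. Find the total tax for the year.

€1,687.87

August 1 – November 18, 1999: 110 days at 1.85% → €88,000 × 1.85% × 110/366 = €489.2896
November 19, 1999 – April 21, 2000: 155 days at 1.75% → €88,000 × 1.75% × 155/366 = €652.1858
April 22 – July 31, 2000: 101 days at 2.25% → €88,000 × 2.25% × 101/366 = €546.3934
Total = €1,687.8689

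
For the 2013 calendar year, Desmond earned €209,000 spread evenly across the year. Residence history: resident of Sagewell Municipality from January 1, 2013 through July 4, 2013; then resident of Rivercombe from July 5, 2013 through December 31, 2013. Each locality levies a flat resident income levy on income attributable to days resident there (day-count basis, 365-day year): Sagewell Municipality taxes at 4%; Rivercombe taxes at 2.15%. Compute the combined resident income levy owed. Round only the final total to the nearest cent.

€6,453.23

Sagewell Municipality, January 1 – July 4, 2013: 185 days → €209,000 × 4% × 185/365 = €4,237.2603
Rivercombe, July 5 – December 31, 2013: 180 days → €209,000 × 2.15% × 180/365 = €2,215.9726
Total = €6,453.2329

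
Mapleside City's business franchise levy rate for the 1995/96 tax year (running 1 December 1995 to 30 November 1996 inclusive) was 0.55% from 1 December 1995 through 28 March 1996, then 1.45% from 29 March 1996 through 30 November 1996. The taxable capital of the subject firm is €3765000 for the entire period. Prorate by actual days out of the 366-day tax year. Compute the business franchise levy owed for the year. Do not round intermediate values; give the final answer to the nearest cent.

€43575.25

1 December 1995 – 28 March 1996: 119 days at 0.55% → €3765000 × 0.55% × 119/366 = €6732.7664
29 March – 30 November 1996: 247 days at 1.45% → €3765000 × 1.45% × 247/366 = €36842.4795
Total = €43575.2459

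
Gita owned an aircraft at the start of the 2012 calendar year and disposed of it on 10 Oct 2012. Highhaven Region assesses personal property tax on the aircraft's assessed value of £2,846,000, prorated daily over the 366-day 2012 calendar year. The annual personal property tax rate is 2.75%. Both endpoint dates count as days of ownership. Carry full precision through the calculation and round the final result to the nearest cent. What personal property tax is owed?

£60,730.22

Days held (1 Jan – 10 Oct 2012): 284 out of 366
Tax = £2,846,000 × 2.75% × 284/366 = £60,730.2186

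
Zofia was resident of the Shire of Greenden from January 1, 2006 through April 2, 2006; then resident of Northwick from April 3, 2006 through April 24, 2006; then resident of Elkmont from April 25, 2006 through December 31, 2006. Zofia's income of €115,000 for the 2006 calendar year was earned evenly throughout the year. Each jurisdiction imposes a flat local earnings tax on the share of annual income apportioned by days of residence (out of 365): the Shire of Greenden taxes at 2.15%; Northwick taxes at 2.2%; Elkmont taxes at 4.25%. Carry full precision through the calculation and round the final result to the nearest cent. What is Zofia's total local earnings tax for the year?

The Shire of Greenden, January 1 – April 2, 2006: 92 days → €115,000 × 2.15% × 92/365 = €623.2055
Northwick, April 3 – April 24, 2006: 22 days → €115,000 × 2.2% × 22/365 = €152.4932
Elkmont, April 25 – December 31, 2006: 251 days → €115,000 × 4.25% × 251/365 = €3,360.9932
Total = €4,136.6918

€4,136.69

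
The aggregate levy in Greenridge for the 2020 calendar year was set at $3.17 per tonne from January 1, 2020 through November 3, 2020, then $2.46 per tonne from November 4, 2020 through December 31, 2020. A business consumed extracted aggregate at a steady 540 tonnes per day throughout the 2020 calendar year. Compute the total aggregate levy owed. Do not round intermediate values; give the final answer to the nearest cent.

January 1 – November 3, 2020: 308 days × 540 tonnes/day = 166,320 tonnes at $3.17/tonne → $527,234.40
November 4 – December 31, 2020: 58 days × 540 tonnes/day = 31,320 tonnes at $2.46/tonne → $77,047.20

$604,281.60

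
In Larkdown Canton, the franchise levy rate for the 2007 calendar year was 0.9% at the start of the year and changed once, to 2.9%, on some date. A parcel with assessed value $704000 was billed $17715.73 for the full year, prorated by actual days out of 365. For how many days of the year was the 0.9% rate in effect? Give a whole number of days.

70 days

Let d = days at the first rate; then 365 − d days at the second rate.
$704000 × [0.9%·d + 2.9%·(365−d)] / 365 = $17715.73
Solving gives d = 70, so the new rate took effect on 12 March 2007.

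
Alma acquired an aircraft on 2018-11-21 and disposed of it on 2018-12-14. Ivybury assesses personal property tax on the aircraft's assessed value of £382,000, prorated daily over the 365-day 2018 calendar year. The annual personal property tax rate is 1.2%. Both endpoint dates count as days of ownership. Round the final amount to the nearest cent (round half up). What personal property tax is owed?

Days held (2018-11-21 to 2018-12-14): 24 out of 365
Tax = £382,000 × 1.2% × 24/365 = £301.4137

£301.41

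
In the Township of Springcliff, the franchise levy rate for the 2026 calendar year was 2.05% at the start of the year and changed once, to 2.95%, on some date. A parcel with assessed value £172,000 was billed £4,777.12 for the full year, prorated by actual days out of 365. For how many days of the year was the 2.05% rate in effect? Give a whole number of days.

70 days

Let d = days at the first rate; then 365 − d days at the second rate.
£172,000 × [2.05%·d + 2.95%·(365−d)] / 365 = £4,777.12
Solving gives d = 70, so the new rate took effect on March 12, 2026.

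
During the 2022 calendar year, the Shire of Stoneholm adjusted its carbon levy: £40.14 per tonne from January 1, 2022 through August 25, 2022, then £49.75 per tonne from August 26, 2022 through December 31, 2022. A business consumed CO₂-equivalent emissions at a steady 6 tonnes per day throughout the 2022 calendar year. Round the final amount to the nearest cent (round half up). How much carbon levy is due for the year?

£95287.08

January 1 – August 25, 2022: 237 days × 6 tonnes/day = 1,422 tonnes at £40.14/tonne → £57079.08
August 26 – December 31, 2022: 128 days × 6 tonnes/day = 768 tonnes at £49.75/tonne → £38208.00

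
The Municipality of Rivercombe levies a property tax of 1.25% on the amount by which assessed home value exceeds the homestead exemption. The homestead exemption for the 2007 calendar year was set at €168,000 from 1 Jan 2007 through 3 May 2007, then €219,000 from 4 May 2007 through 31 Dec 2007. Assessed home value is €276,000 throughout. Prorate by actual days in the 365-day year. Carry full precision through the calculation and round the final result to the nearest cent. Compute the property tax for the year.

€927.33

1 Jan – 3 May 2007: 123 days, exemption €168,000 → (€276,000 − €168,000) × 1.25% × 123/365 = €454.9315
4 May – 31 Dec 2007: 242 days, exemption €219,000 → (€276,000 − €219,000) × 1.25% × 242/365 = €472.3973
Total = €927.3288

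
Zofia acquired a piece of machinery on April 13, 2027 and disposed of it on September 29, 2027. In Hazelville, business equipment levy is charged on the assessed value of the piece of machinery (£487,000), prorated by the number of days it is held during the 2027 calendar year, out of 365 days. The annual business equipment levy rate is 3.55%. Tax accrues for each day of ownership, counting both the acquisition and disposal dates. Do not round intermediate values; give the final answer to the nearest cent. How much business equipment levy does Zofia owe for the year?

Days held (April 13 – September 29, 2027): 170 out of 365
Tax = £487,000 × 3.55% × 170/365 = £8,052.1781

£8,052.18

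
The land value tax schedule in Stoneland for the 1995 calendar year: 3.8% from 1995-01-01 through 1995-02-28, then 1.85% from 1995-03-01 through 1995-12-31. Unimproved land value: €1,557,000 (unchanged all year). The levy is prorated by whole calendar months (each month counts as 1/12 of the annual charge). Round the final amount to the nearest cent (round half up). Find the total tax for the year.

€33,864.75

1995-01-01 to 1995-02-28: 2 months at 3.8% → €1,557,000 × 3.8% × 2/12 = €9,861.0000
1995-03-01 to 1995-12-31: 10 months at 1.85% → €1,557,000 × 1.85% × 10/12 = €24,003.7500
Total = €33,864.7500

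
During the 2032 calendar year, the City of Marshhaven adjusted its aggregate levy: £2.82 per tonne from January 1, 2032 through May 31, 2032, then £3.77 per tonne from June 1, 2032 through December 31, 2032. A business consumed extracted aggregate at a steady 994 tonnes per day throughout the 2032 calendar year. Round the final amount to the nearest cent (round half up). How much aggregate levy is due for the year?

January 1 – May 31, 2032: 152 days × 994 tonnes/day = 151,088 tonnes at £2.82/tonne → £426068.16
June 1 – December 31, 2032: 214 days × 994 tonnes/day = 212,716 tonnes at £3.77/tonne → £801939.32

£1228007.48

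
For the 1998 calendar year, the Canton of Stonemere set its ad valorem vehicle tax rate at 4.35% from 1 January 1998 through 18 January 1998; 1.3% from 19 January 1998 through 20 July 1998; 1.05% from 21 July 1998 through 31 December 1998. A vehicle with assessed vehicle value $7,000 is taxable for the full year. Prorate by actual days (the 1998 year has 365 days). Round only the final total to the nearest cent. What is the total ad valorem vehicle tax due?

1 January – 18 January 1998: 18 days at 4.35% → $7,000 × 4.35% × 18/365 = $15.0164
19 January – 20 July 1998: 183 days at 1.3% → $7,000 × 1.3% × 183/365 = $45.6247
21 July – 31 December 1998: 164 days at 1.05% → $7,000 × 1.05% × 164/365 = $33.0247
Total = $93.6658

$93.67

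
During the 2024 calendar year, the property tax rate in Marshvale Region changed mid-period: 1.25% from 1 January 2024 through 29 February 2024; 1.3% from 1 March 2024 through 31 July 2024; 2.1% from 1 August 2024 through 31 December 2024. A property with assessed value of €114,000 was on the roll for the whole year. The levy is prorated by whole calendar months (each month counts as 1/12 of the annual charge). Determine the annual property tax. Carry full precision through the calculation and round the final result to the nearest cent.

1 January – 29 February 2024: 2 months at 1.25% → €114,000 × 1.25% × 2/12 = €237.5000
1 March – 31 July 2024: 5 months at 1.3% → €114,000 × 1.3% × 5/12 = €617.5000
1 August – 31 December 2024: 5 months at 2.1% → €114,000 × 2.1% × 5/12 = €997.5000
Total = €1,852.5000

€1,852.50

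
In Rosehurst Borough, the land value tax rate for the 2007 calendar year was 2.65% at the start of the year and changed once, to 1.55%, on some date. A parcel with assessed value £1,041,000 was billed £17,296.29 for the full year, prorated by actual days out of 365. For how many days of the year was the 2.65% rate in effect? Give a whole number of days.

Let d = days at the first rate; then 365 − d days at the second rate.
£1,041,000 × [2.65%·d + 1.55%·(365−d)] / 365 = £17,296.29
Solving gives d = 37, so the new rate took effect on 7 February 2007.

37 days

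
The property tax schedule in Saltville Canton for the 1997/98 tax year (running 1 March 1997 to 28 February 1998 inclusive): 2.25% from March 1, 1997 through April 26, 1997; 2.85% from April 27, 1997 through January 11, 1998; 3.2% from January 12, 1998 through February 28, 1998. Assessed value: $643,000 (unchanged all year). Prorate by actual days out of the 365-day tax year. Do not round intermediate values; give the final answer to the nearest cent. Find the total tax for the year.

March 1 – April 26, 1997: 57 days at 2.25% → $643,000 × 2.25% × 57/365 = $2,259.3082
April 27, 1997 – January 11, 1998: 260 days at 2.85% → $643,000 × 2.85% × 260/365 = $13,053.7808
January 12 – February 28, 1998: 48 days at 3.2% → $643,000 × 3.2% × 48/365 = $2,705.8849
Total = $18,018.9740

$18,018.97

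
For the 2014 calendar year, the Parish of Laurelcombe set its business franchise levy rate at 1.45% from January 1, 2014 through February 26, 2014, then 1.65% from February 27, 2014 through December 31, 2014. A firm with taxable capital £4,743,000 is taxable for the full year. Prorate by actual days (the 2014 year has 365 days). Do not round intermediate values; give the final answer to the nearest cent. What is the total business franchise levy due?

January 1 – February 26, 2014: 57 days at 1.45% → £4,743,000 × 1.45% × 57/365 = £10,739.9712
February 27 – December 31, 2014: 308 days at 1.65% → £4,743,000 × 1.65% × 308/365 = £66,038.1534
Total = £76,778.1247

£76,778.12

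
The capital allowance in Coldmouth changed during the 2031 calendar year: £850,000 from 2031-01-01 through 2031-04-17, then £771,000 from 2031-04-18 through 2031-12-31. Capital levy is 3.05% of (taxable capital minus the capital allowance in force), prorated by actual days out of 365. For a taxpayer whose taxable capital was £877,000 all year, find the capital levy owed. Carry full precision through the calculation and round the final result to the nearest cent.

2031-01-01 to 2031-04-17: 107 days, exemption £850,000 → (£877,000 − £850,000) × 3.05% × 107/365 = £241.4096
2031-04-18 to 2031-12-31: 258 days, exemption £771,000 → (£877,000 − £771,000) × 3.05% × 258/365 = £2,285.2438
Total = £2,526.6534

£2,526.65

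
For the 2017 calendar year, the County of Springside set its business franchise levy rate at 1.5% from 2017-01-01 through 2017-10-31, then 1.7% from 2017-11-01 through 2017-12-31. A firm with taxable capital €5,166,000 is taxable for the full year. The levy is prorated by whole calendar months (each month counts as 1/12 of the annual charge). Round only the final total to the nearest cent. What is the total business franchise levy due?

€79,212.00

2017-01-01 to 2017-10-31: 10 months at 1.5% → €5,166,000 × 1.5% × 10/12 = €64,575.0000
2017-11-01 to 2017-12-31: 2 months at 1.7% → €5,166,000 × 1.7% × 2/12 = €14,637.0000
Total = €79,212.0000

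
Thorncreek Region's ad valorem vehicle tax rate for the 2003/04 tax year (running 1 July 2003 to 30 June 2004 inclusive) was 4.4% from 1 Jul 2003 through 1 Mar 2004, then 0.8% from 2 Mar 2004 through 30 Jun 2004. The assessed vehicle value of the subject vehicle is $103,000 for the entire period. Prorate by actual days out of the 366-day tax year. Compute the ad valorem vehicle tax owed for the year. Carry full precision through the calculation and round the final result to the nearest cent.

$3,306.13

1 Jul 2003 – 1 Mar 2004: 245 days at 4.4% → $103,000 × 4.4% × 245/366 = $3,033.7158
2 Mar – 30 Jun 2004: 121 days at 0.8% → $103,000 × 0.8% × 121/366 = $272.4153
Total = $3,306.1311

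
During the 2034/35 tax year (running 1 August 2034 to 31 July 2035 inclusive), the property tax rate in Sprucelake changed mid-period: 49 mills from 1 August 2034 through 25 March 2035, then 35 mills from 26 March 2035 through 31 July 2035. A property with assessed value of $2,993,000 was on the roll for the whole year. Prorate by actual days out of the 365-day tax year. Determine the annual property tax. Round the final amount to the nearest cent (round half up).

$131,962.60

1 August 2034 – 25 March 2035: 237 days at 49 mills → $2,993,000 × 4.9% × 237/365 = $95,226.6000
26 March – 31 July 2035: 128 days at 35 mills → $2,993,000 × 3.5% × 128/365 = $36,736.0000
Total = $131,962.6000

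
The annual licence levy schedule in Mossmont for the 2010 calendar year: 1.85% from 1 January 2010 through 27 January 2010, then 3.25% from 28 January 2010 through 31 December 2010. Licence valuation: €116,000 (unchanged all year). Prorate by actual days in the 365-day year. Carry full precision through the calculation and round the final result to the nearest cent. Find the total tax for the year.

€3,649.87

1 January – 27 January 2010: 27 days at 1.85% → €116,000 × 1.85% × 27/365 = €158.7452
28 January – 31 December 2010: 338 days at 3.25% → €116,000 × 3.25% × 338/365 = €3,491.1233
Total = €3,649.8685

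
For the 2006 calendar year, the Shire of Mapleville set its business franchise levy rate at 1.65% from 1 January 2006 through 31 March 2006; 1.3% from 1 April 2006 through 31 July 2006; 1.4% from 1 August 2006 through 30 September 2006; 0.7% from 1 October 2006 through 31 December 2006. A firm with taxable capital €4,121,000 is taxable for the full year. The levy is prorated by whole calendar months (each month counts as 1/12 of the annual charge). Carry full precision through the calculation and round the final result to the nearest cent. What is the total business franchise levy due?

€51,684.21

1 January – 31 March 2006: 3 months at 1.65% → €4,121,000 × 1.65% × 3/12 = €16,999.1250
1 April – 31 July 2006: 4 months at 1.3% → €4,121,000 × 1.3% × 4/12 = €17,857.6667
1 August – 30 September 2006: 2 months at 1.4% → €4,121,000 × 1.4% × 2/12 = €9,615.6667
1 October – 31 December 2006: 3 months at 0.7% → €4,121,000 × 0.7% × 3/12 = €7,211.7500
Total = €51,684.2083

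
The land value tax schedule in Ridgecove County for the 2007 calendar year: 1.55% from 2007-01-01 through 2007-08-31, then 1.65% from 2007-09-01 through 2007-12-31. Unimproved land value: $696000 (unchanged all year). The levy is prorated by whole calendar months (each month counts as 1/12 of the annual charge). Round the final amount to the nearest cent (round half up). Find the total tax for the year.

2007-01-01 to 2007-08-31: 8 months at 1.55% → $696000 × 1.55% × 8/12 = $7192.0000
2007-09-01 to 2007-12-31: 4 months at 1.65% → $696000 × 1.65% × 4/12 = $3828.0000
Total = $11020.0000

$11020.00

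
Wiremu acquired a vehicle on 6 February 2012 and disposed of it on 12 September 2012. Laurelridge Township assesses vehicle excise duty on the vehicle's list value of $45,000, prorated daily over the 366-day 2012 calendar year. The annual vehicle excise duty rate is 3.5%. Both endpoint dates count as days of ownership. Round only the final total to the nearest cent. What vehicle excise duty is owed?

Days held (6 February – 12 September 2012): 220 out of 366
Tax = $45,000 × 3.5% × 220/366 = $946.7213

$946.72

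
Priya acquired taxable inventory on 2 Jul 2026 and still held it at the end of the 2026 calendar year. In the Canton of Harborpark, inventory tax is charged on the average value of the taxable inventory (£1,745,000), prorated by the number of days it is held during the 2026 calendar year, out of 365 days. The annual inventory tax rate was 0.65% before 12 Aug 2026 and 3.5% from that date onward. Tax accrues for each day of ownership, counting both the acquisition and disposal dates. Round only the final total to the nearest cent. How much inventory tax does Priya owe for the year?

£25,034.77

2 Jul – 11 Aug 2026: 41 days at 0.65% → £1,745,000 × 0.65% × 41/365 = £1,274.0890
12 Aug – 31 Dec 2026: 142 days at 3.5% → £1,745,000 × 3.5% × 142/365 = £23,760.6849
Total = £25,034.7740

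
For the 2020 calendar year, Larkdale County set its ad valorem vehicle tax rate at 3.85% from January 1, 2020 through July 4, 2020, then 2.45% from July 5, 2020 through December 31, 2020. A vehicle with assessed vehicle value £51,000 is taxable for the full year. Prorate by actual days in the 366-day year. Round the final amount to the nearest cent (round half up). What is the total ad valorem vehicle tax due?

January 1 – July 4, 2020: 186 days at 3.85% → £51,000 × 3.85% × 186/366 = £997.8443
July 5 – December 31, 2020: 180 days at 2.45% → £51,000 × 2.45% × 180/366 = £614.5082
Total = £1,612.3525

£1,612.35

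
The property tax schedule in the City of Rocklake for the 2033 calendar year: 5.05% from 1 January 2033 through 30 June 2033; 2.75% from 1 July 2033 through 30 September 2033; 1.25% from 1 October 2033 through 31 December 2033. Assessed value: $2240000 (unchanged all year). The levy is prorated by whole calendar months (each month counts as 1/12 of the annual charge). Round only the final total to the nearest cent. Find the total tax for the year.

1 January – 30 June 2033: 6 months at 5.05% → $2240000 × 5.05% × 6/12 = $56560.0000
1 July – 30 September 2033: 3 months at 2.75% → $2240000 × 2.75% × 3/12 = $15400.0000
1 October – 31 December 2033: 3 months at 1.25% → $2240000 × 1.25% × 3/12 = $7000.0000
Total = $78960.0000

$78960.00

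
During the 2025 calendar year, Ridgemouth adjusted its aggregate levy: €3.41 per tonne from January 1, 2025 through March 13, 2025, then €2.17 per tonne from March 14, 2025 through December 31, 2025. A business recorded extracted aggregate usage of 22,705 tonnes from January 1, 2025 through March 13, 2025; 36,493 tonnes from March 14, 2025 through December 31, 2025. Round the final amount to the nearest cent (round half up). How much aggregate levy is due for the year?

€156,613.86

January 1 – March 13, 2025: 22,705 tonnes at €3.41/tonne → €77,424.05
March 14 – December 31, 2025: 36,493 tonnes at €2.17/tonne → €79,189.81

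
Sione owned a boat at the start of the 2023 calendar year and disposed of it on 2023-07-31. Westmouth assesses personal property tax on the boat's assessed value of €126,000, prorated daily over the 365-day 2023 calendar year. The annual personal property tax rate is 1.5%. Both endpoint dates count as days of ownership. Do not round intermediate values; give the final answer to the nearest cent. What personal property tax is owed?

€1,097.75

Days held (2023-01-01 to 2023-07-31): 212 out of 365
Tax = €126,000 × 1.5% × 212/365 = €1,097.7534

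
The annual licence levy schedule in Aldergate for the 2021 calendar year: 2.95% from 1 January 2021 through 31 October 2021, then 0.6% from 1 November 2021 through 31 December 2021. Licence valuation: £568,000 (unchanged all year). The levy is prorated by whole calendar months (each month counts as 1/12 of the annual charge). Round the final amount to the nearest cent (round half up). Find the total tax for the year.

£14,531.33

1 January – 31 October 2021: 10 months at 2.95% → £568,000 × 2.95% × 10/12 = £13,963.3333
1 November – 31 December 2021: 2 months at 0.6% → £568,000 × 0.6% × 2/12 = £568.0000
Total = £14,531.3333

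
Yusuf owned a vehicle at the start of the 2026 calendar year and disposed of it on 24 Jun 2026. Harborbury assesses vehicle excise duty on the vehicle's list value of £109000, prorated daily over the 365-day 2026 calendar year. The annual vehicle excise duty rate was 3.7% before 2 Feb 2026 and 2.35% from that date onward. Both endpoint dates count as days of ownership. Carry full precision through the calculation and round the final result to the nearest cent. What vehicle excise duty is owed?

£1357.12

1 Jan – 1 Feb 2026: 32 days at 3.7% → £109000 × 3.7% × 32/365 = £353.5781
2 Feb – 24 Jun 2026: 143 days at 2.35% → £109000 × 2.35% × 143/365 = £1003.5466
Total = £1357.1247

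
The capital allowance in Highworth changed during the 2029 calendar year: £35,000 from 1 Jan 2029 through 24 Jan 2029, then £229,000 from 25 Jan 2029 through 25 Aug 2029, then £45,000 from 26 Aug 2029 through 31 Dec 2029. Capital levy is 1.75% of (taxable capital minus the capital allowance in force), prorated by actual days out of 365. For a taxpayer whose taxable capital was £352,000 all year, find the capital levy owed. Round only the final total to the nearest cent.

1 Jan – 24 Jan 2029: 24 days, exemption £35,000 → (£352,000 − £35,000) × 1.75% × 24/365 = £364.7671
25 Jan – 25 Aug 2029: 213 days, exemption £229,000 → (£352,000 − £229,000) × 1.75% × 213/365 = £1,256.1164
26 Aug – 31 Dec 2029: 128 days, exemption £45,000 → (£352,000 − £45,000) × 1.75% × 128/365 = £1,884.0548
Total = £3,504.9384

£3,504.94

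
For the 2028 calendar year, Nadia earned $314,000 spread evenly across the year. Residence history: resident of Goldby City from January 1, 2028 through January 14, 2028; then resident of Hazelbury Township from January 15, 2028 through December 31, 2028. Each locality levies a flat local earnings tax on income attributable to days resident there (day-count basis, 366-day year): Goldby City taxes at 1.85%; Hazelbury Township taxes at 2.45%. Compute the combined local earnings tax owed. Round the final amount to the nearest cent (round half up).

$7,620.93

Goldby City, January 1 – January 14, 2028: 14 days → $314,000 × 1.85% × 14/366 = $222.2022
Hazelbury Township, January 15 – December 31, 2028: 352 days → $314,000 × 2.45% × 352/366 = $7,398.7322
Total = $7,620.9344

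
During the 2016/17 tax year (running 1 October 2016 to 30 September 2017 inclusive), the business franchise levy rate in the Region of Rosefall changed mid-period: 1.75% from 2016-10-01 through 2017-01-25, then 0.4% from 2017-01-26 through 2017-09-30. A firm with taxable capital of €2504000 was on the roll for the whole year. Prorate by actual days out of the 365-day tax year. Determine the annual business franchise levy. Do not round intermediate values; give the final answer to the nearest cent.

2016-10-01 to 2017-01-25: 117 days at 1.75% → €2504000 × 1.75% × 117/365 = €14046.4110
2017-01-26 to 2017-09-30: 248 days at 0.4% → €2504000 × 0.4% × 248/365 = €6805.3918
Total = €20851.8027

€20851.80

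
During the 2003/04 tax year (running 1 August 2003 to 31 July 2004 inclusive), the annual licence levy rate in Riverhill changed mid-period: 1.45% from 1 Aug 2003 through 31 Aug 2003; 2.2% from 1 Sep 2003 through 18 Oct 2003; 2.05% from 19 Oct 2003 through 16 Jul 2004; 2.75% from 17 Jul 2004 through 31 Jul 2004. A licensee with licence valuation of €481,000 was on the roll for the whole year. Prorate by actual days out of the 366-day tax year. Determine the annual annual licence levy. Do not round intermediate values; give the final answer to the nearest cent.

€9,848.67

1 Aug – 31 Aug 2003: 31 days at 1.45% → €481,000 × 1.45% × 31/366 = €590.7363
1 Sep – 18 Oct 2003: 48 days at 2.2% → €481,000 × 2.2% × 48/366 = €1,387.8033
19 Oct 2003 – 16 Jul 2004: 272 days at 2.05% → €481,000 × 2.05% × 272/366 = €7,328.0219
17 Jul – 31 Jul 2004: 15 days at 2.75% → €481,000 × 2.75% × 15/366 = €542.1107
Total = €9,848.6721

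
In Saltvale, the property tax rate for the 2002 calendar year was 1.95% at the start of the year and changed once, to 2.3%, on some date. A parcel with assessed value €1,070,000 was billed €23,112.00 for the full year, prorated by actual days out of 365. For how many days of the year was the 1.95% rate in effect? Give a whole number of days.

146 days

Let d = days at the first rate; then 365 − d days at the second rate.
€1,070,000 × [1.95%·d + 2.3%·(365−d)] / 365 = €23,112.00
Solving gives d = 146, so the new rate took effect on 27 May 2002.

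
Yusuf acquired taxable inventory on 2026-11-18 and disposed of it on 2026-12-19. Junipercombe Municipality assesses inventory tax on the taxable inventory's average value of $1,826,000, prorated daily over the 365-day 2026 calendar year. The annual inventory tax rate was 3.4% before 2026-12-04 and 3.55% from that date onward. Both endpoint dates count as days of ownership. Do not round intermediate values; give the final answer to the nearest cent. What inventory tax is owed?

$5,563.05

2026-11-18 to 2026-12-03: 16 days at 3.4% → $1,826,000 × 3.4% × 16/365 = $2,721.4904
2026-12-04 to 2026-12-19: 16 days at 3.55% → $1,826,000 × 3.55% × 16/365 = $2,841.5562
Total = $5,563.0466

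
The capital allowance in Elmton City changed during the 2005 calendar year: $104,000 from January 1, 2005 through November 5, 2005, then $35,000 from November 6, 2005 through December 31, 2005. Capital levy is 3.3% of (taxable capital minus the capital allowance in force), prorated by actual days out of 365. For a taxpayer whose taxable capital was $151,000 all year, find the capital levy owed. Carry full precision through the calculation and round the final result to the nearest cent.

January 1 – November 5, 2005: 309 days, exemption $104,000 → ($151,000 − $104,000) × 3.3% × 309/365 = $1,313.0384
November 6 – December 31, 2005: 56 days, exemption $35,000 → ($151,000 − $35,000) × 3.3% × 56/365 = $587.3096
Total = $1,900.3479

$1,900.35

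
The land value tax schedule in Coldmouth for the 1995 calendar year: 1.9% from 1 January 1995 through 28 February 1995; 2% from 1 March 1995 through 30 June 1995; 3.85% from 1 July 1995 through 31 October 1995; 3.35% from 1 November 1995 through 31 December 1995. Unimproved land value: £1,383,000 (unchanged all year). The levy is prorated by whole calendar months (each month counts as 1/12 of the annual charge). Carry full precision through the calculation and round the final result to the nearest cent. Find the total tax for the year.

1 January – 28 February 1995: 2 months at 1.9% → £1,383,000 × 1.9% × 2/12 = £4,379.5000
1 March – 30 June 1995: 4 months at 2% → £1,383,000 × 2% × 4/12 = £9,220.0000
1 July – 31 October 1995: 4 months at 3.85% → £1,383,000 × 3.85% × 4/12 = £17,748.5000
1 November – 31 December 1995: 2 months at 3.35% → £1,383,000 × 3.35% × 2/12 = £7,721.7500
Total = £39,069.7500

£39,069.75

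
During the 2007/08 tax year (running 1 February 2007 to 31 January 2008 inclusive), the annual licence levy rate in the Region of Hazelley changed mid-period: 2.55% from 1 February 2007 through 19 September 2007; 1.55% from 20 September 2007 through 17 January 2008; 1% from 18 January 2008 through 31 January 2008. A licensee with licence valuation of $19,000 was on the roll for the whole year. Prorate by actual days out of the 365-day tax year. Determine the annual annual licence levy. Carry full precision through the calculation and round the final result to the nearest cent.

$410.74

1 February – 19 September 2007: 231 days at 2.55% → $19,000 × 2.55% × 231/365 = $306.6288
20 September 2007 – 17 January 2008: 120 days at 1.55% → $19,000 × 1.55% × 120/365 = $96.8219
18 January – 31 January 2008: 14 days at 1% → $19,000 × 1% × 14/365 = $7.2877
Total = $410.7384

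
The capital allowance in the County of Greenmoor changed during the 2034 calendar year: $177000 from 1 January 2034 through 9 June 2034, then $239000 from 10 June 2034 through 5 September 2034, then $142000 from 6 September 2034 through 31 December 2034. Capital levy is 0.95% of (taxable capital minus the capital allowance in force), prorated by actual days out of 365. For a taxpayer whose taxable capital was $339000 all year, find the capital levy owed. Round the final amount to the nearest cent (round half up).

$1503.58

1 January – 9 June 2034: 160 days, exemption $177000 → ($339000 − $177000) × 0.95% × 160/365 = $674.6301
10 June – 5 September 2034: 88 days, exemption $239000 → ($339000 − $239000) × 0.95% × 88/365 = $229.0411
6 September – 31 December 2034: 117 days, exemption $142000 → ($339000 − $142000) × 0.95% × 117/365 = $599.9055
Total = $1503.5767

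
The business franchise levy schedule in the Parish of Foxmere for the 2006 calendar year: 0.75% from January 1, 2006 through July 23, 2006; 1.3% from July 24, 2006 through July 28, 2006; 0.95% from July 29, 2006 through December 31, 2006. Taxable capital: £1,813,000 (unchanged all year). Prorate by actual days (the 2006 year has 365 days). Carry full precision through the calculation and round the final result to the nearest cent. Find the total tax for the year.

January 1 – July 23, 2006: 204 days at 0.75% → £1,813,000 × 0.75% × 204/365 = £7,599.6986
July 24 – July 28, 2006: 5 days at 1.3% → £1,813,000 × 1.3% × 5/365 = £322.8630
July 29 – December 31, 2006: 156 days at 0.95% → £1,813,000 × 0.95% × 156/365 = £7,361.2767
Total = £15,283.8384

£15,283.84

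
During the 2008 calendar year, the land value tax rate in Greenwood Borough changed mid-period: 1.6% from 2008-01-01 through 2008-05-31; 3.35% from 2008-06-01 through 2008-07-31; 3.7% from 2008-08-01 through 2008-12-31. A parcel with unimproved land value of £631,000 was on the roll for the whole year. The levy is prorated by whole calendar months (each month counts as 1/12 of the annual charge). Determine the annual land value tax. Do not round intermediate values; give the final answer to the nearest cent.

£17,457.67

2008-01-01 to 2008-05-31: 5 months at 1.6% → £631,000 × 1.6% × 5/12 = £4,206.6667
2008-06-01 to 2008-07-31: 2 months at 3.35% → £631,000 × 3.35% × 2/12 = £3,523.0833
2008-08-01 to 2008-12-31: 5 months at 3.7% → £631,000 × 3.7% × 5/12 = £9,727.9167
Total = £17,457.6667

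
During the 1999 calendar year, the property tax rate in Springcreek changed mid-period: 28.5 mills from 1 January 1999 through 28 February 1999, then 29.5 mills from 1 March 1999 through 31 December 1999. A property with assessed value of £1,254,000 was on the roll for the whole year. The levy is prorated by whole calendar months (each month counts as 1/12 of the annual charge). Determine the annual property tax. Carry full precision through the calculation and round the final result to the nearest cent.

£36,784.00

1 January – 28 February 1999: 2 months at 28.5 mills → £1,254,000 × 2.85% × 2/12 = £5,956.5000
1 March – 31 December 1999: 10 months at 29.5 mills → £1,254,000 × 2.95% × 10/12 = £30,827.5000
Total = £36,784.0000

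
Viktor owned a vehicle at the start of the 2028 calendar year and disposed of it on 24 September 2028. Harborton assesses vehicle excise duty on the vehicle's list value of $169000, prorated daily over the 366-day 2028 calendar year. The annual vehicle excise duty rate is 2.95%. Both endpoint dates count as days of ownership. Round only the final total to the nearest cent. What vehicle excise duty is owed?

Days held (1 January – 24 September 2028): 268 out of 366
Tax = $169000 × 2.95% × 268/366 = $3650.5847

$3650.58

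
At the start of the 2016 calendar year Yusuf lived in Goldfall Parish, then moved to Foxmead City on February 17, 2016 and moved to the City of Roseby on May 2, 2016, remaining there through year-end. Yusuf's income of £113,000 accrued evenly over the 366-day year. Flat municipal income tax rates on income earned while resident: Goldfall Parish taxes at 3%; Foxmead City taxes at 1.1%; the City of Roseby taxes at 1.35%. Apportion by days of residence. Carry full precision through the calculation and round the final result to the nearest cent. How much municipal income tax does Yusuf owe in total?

£1,707.04

Goldfall Parish, January 1 – February 16, 2016: 47 days → £113,000 × 3% × 47/366 = £435.3279
Foxmead City, February 17 – May 1, 2016: 75 days → £113,000 × 1.1% × 75/366 = £254.7131
The City of Roseby, May 2 – December 31, 2016: 244 days → £113,000 × 1.35% × 244/366 = £1,017.0000
Total = £1,707.0410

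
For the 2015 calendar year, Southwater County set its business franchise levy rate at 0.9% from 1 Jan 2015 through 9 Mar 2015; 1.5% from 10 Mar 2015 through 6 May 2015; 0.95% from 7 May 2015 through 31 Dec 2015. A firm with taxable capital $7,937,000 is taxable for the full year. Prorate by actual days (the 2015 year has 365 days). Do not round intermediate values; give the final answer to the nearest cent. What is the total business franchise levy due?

1 Jan – 9 Mar 2015: 68 days at 0.9% → $7,937,000 × 0.9% × 68/365 = $13,308.0658
10 Mar – 6 May 2015: 58 days at 1.5% → $7,937,000 × 1.5% × 58/365 = $18,918.3288
7 May – 31 Dec 2015: 239 days at 0.95% → $7,937,000 × 0.95% × 239/365 = $49,372.4890
Total = $81,598.8836

$81,598.88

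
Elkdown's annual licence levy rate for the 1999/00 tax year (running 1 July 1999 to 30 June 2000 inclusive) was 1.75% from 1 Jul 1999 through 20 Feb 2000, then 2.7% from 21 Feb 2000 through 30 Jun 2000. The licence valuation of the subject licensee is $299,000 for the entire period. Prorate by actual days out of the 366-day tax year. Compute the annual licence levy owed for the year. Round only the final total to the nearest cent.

$6,249.18

1 Jul 1999 – 20 Feb 2000: 235 days at 1.75% → $299,000 × 1.75% × 235/366 = $3,359.6653
21 Feb – 30 Jun 2000: 131 days at 2.7% → $299,000 × 2.7% × 131/366 = $2,889.5164
Total = $6,249.1817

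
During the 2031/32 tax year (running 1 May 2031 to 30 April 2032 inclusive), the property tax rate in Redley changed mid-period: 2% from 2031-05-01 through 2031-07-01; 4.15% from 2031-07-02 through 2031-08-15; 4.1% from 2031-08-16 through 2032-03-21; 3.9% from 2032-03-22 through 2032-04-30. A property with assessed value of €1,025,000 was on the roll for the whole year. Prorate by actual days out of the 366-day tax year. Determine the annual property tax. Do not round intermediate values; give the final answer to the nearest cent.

2031-05-01 to 2031-07-01: 62 days at 2% → €1,025,000 × 2% × 62/366 = €3,472.6776
2031-07-02 to 2031-08-15: 45 days at 4.15% → €1,025,000 × 4.15% × 45/366 = €5,230.0205
2031-08-16 to 2032-03-21: 219 days at 4.1% → €1,025,000 × 4.1% × 219/366 = €25,146.1066
2032-03-22 to 2032-04-30: 40 days at 3.9% → €1,025,000 × 3.9% × 40/366 = €4,368.8525
Total = €38,217.6571

€38,217.66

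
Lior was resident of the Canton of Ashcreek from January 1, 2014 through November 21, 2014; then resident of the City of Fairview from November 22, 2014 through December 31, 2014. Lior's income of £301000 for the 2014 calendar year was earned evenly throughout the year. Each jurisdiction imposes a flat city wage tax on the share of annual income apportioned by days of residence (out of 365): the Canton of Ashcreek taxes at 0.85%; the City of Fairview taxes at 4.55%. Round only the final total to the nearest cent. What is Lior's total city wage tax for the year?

£3778.99

The Canton of Ashcreek, January 1 – November 21, 2014: 325 days → £301000 × 0.85% × 325/365 = £2278.1164
The City of Fairview, November 22 – December 31, 2014: 40 days → £301000 × 4.55% × 40/365 = £1500.8767
Total = £3778.9932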